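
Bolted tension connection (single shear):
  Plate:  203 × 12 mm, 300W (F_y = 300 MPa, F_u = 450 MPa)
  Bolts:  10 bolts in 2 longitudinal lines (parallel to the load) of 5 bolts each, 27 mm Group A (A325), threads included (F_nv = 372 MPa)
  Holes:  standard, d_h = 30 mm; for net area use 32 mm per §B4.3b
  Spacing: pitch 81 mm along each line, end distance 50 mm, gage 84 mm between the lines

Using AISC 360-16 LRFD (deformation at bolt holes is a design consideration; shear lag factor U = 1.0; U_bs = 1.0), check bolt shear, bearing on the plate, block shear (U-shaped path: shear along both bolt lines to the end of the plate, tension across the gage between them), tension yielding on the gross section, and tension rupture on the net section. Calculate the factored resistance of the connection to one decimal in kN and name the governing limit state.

Bolt shear: A_b = π(27)²/4 = 572.56 mm². φR_n = 0.75 × 372 × 572.56 × 10 × 1 = 1597.4 kN.
Bearing (12 mm plate, F_u = 450 MPa): end bolts L_c = 50 − 30/2 = 35, R_n = min(1.2×35×12×450, 2.4×27×12×450) = 226.8 kN/bolt; interior L_c = 81 − 30 = 51, R_n = 330.48 kN/bolt. φR_n = 0.75 × (2×226.8 + 8×330.48) = 2323.1 kN.
Block shear: shear path 2×[50+4×81] = 2×374 mm, A_gv = 8976, A_nv = 2×(374 − 4.5×32)×12 = 5520 mm²; tension across gage: (84 − 1×32)×12 = 624 mm². R_n = min(0.6×450×5520, 0.6×300×8976) + 1.0×450×624 = min(1490.4, 1615.7) + 280.8 = 1771.2 kN. φR_n = 0.75 × 1771.2 = 1328.4 kN.
Tension yield (gross): A_g = 203×12 = 2436 mm². φR_n = 0.90 × 300 × 2436 = 657.7 kN.
Tension rupture (net): A_n = (203 − 2×32)×12 = 1668 mm² (U = 1.0, A_e = A_n). φR_n = 0.75 × 450 × 1668 = 563.0 kN.
Governing: min(1597.4, 2323.1, 1328.4, 657.7, 563.0) = 563.0 kN → net-section rupture.

563.0 kN (net-section rupture governs)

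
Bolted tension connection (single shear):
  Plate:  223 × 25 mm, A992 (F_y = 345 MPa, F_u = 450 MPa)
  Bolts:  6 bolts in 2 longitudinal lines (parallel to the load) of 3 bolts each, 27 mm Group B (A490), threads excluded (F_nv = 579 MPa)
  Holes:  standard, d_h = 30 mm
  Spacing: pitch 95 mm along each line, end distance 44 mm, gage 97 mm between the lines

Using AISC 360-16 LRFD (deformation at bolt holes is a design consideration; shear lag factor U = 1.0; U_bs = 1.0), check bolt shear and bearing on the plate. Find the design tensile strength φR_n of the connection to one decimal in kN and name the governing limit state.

1491.8 kN (bolt shear governs)

Bolt shear: A_b = π(27)²/4 = 572.56 mm². φR_n = 0.75 × 579 × 572.56 × 6 × 1 = 1491.8 kN.
Bearing (25 mm plate, F_u = 450 MPa): end bolts L_c = 44 − 30/2 = 29, R_n = min(1.2×29×25×450, 2.4×27×25×450) = 391.5 kN/bolt; interior L_c = 95 − 30 = 65, R_n = 729 kN/bolt. φR_n = 0.75 × (2×391.5 + 4×729) = 2774.3 kN.
Governing: min(1491.8, 2774.3) = 1491.8 kN → bolt shear.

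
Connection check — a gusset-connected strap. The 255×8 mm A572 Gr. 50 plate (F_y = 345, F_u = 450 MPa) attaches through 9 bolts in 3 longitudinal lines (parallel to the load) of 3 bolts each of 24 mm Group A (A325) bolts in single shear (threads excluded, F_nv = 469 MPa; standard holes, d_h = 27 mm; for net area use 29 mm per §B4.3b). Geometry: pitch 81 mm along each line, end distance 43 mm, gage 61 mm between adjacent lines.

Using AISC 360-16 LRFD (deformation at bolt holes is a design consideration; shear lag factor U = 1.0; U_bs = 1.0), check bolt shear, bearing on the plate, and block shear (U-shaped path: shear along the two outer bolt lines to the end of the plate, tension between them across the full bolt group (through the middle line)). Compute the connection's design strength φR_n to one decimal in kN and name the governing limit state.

Bolt shear: A_b = π(24)²/4 = 452.39 mm². φR_n = 0.75 × 469 × 452.39 × 9 × 1 = 1432.2 kN.
Bearing (8 mm plate, F_u = 450 MPa): end bolts L_c = 43 − 27/2 = 29.5, R_n = min(1.2×29.5×8×450, 2.4×24×8×450) = 127.44 kN/bolt; interior L_c = 81 − 27 = 54, R_n = 207.36 kN/bolt. φR_n = 0.75 × (3×127.44 + 6×207.36) = 1219.9 kN.
Block shear: shear path 2×[43+2×81] = 2×205 mm, A_gv = 3280, A_nv = 2×(205 − 2.5×29)×8 = 2120 mm²; tension across gage: (122 − 2×29)×8 = 512 mm². R_n = min(0.6×450×2120, 0.6×345×3280) + 1.0×450×512 = min(572.4, 678.96) + 230.4 = 802.8 kN. φR_n = 0.75 × 802.8 = 602.1 kN.
Governing: min(1432.2, 1219.9, 602.1) = 602.1 kN → block shear.

602.1 kN (block shear governs)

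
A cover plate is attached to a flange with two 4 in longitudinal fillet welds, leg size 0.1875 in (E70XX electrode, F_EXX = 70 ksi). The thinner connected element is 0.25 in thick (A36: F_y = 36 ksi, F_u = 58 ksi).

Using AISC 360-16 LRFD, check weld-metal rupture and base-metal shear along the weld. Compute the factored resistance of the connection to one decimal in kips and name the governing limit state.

33.4 kips (weld metal governs)

Weld metal: throat = 0.707×0.1875 = 0.13256 in, L = 2×4 = 8 in. φR_n = 0.75 × 0.6 × 70 × 0.13256 × 8 = 33.4 kips.
Base metal shear (0.25 in plate): yield φR_n = 1.0×0.6×36×0.25×8 = 43.2 kips; rupture φR_n = 0.75×0.6×58×0.25×8 = 52.2 kips; take 43.2 kips (yield).
Governing: min(33.4, 43.2) = 33.4 kips → weld metal.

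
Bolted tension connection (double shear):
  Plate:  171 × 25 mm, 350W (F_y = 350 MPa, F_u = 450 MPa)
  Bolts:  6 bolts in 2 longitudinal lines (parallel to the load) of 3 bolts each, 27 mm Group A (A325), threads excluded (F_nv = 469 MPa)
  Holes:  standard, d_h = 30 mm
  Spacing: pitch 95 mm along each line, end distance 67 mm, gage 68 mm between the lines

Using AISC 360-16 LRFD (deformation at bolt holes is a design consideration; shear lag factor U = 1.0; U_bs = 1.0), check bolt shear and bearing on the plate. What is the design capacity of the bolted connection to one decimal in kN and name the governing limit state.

Bolt shear: A_b = π(27)²/4 = 572.56 mm². φR_n = 0.75 × 469 × 572.56 × 6 × 2 = 2416.8 kN.
Bearing (25 mm plate, F_u = 450 MPa): end bolts L_c = 67 − 30/2 = 52, R_n = min(1.2×52×25×450, 2.4×27×25×450) = 702 kN/bolt; interior L_c = 95 − 30 = 65, R_n = 729 kN/bolt. φR_n = 0.75 × (2×702 + 4×729) = 3240.0 kN.
Governing: min(2416.8, 3240.0) = 2416.8 kN → bolt shear.

2416.8 kN (bolt shear governs)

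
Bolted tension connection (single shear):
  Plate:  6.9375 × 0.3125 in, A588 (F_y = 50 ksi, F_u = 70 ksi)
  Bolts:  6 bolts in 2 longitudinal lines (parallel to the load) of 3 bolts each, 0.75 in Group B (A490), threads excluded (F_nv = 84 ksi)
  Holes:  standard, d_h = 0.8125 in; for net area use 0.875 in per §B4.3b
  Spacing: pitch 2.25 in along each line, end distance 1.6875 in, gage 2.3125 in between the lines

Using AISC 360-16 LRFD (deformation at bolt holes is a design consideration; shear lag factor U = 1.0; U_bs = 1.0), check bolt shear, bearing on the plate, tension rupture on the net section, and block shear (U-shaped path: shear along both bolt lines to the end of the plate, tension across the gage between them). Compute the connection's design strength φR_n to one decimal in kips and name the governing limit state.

Bolt shear: A_b = π(0.75)²/4 = 0.44179 in². φR_n = 0.75 × 84 × 0.44179 × 6 × 1 = 167.0 kips.
Bearing (0.3125 in plate, F_u = 70 ksi): end bolts L_c = 1.6875 − 0.8125/2 = 1.28125, R_n = min(1.2×1.28125×0.3125×70, 2.4×0.75×0.3125×70) = 33.633 kips/bolt; interior L_c = 2.25 − 0.8125 = 1.4375, R_n = 37.734 kips/bolt. φR_n = 0.75 × (2×33.633 + 4×37.734) = 163.7 kips.
Tension rupture (net): A_n = (6.9375 − 2×0.875)×0.3125 = 1.6211 in² (U = 1.0, A_e = A_n). φR_n = 0.75 × 70 × 1.6211 = 85.1 kips.
Block shear: shear path 2×[1.6875+2×2.25] = 2×6.1875 in, A_gv = 3.8672, A_nv = 2×(6.1875 − 2.5×0.875)×0.3125 = 2.5 in²; tension across gage: (2.3125 − 1×0.875)×0.3125 = 0.44922 in². R_n = min(0.6×70×2.5, 0.6×50×3.8672) + 1.0×70×0.44922 = min(105, 116.02) + 31.445 = 136.45 kips. φR_n = 0.75 × 136.45 = 102.3 kips.
Governing: min(167.0, 163.7, 85.1, 102.3) = 85.1 kips → net-section rupture.

85.1 kips (net-section rupture governs)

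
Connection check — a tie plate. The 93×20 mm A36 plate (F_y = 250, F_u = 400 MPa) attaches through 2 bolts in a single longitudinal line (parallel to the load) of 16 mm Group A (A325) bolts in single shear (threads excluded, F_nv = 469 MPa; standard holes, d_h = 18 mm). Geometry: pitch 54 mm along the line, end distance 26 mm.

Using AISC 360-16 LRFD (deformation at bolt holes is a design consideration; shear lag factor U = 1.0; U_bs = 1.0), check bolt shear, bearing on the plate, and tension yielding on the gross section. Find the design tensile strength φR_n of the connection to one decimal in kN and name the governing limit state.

Bolt shear: A_b = π(16)²/4 = 201.06 mm². φR_n = 0.75 × 469 × 201.06 × 2 × 1 = 141.4 kN.
Bearing (20 mm plate, F_u = 400 MPa): end bolts L_c = 26 − 18/2 = 17, R_n = min(1.2×17×20×400, 2.4×16×20×400) = 163.2 kN/bolt; interior L_c = 54 − 18 = 36, R_n = 307.2 kN/bolt. φR_n = 0.75 × (1×163.2 + 1×307.2) = 352.8 kN.
Tension yield (gross): A_g = 93×20 = 1860 mm². φR_n = 0.90 × 250 × 1860 = 418.5 kN.
Governing: min(141.4, 352.8, 418.5) = 141.4 kN → bolt shear.

141.4 kN (bolt shear governs)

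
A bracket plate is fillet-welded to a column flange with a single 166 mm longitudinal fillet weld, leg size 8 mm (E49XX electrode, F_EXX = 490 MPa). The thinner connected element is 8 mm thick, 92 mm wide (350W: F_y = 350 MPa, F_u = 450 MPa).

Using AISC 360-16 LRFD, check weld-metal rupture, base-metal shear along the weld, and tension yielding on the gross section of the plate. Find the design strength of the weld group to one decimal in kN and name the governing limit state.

Weld metal: throat = 0.707×8 = 5.656 mm, L = 166 mm. φR_n = 0.75 × 0.6 × 490 × 5.656 × 166 = 207.0 kN.
Base metal shear (8 mm plate): yield φR_n = 1.0×0.6×350×8×166 = 278.9 kN; rupture φR_n = 0.75×0.6×450×8×166 = 268.9 kN; take 268.9 kN (rupture).
Tension yield (gross): A_g = 92×8 = 736 mm². φR_n = 0.90 × 350 × 736 = 231.8 kN.
Governing: min(207.0, 268.9, 231.8) = 207.0 kN → weld metal.

207.0 kN (weld metal governs)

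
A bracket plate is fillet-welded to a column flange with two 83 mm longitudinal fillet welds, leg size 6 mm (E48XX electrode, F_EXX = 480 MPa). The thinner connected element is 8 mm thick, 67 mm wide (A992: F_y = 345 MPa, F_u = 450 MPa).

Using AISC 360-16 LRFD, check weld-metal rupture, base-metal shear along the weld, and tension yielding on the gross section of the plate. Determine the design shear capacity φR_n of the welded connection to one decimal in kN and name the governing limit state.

152.1 kN (weld metal governs)

Weld metal: throat = 0.707×6 = 4.242 mm, L = 2×83 = 166 mm. φR_n = 0.75 × 0.6 × 480 × 4.242 × 166 = 152.1 kN.
Base metal shear (8 mm plate): yield φR_n = 1.0×0.6×345×8×166 = 274.9 kN; rupture φR_n = 0.75×0.6×450×8×166 = 268.9 kN; take 268.9 kN (rupture).
Tension yield (gross): A_g = 67×8 = 536 mm². φR_n = 0.90 × 345 × 536 = 166.4 kN.
Governing: min(152.1, 268.9, 166.4) = 152.1 kN → weld metal.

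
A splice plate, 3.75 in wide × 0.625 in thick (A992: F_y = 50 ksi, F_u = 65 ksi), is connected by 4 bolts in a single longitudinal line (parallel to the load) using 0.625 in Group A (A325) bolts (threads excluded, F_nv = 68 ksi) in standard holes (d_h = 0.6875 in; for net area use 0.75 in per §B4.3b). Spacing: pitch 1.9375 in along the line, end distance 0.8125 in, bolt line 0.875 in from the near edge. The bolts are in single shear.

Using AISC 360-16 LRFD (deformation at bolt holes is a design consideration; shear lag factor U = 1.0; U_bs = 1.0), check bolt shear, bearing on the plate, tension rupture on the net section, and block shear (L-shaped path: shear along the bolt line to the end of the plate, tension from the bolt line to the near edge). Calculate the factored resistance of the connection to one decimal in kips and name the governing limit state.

62.6 kips (bolt shear governs)

Bolt shear: A_b = π(0.625)²/4 = 0.3068 in². φR_n = 0.75 × 68 × 0.3068 × 4 × 1 = 62.6 kips.
Bearing (0.625 in plate, F_u = 65 ksi): end bolts L_c = 0.8125 − 0.6875/2 = 0.46875, R_n = min(1.2×0.46875×0.625×65, 2.4×0.625×0.625×65) = 22.852 kips/bolt; interior L_c = 1.9375 − 0.6875 = 1.25, R_n = 60.938 kips/bolt. φR_n = 0.75 × (1×22.852 + 3×60.938) = 154.2 kips.
Tension rupture (net): A_n = (3.75 − 1×0.75)×0.625 = 1.875 in² (U = 1.0, A_e = A_n). φR_n = 0.75 × 65 × 1.875 = 91.4 kips.
Block shear: shear path 1×[0.8125+3×1.9375] = 1×6.625 in, A_gv = 4.1406, A_nv = 1×(6.625 − 3.5×0.75)×0.625 = 2.5 in²; tension to near edge: (0.875 − 0.5×0.75)×0.625 = 0.3125 in². R_n = min(0.6×65×2.5, 0.6×50×4.1406) + 1.0×65×0.3125 = min(97.5, 124.22) + 20.313 = 117.81 kips. φR_n = 0.75 × 117.81 = 88.4 kips.
Governing: min(62.6, 154.2, 91.4, 88.4) = 62.6 kips → bolt shear.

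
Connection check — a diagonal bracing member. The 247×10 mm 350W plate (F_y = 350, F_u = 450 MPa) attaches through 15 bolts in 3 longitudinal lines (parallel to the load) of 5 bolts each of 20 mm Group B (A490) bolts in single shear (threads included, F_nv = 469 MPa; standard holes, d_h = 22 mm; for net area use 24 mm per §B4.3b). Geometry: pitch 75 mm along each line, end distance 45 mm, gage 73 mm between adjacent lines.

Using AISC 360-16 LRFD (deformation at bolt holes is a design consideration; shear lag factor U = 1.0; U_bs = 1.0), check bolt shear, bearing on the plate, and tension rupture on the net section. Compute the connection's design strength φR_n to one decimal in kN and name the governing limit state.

590.6 kN (net-section rupture governs)

Bolt shear: A_b = π(20)²/4 = 314.16 mm². φR_n = 0.75 × 469 × 314.16 × 15 × 1 = 1657.6 kN.
Bearing (10 mm plate, F_u = 450 MPa): end bolts L_c = 45 − 22/2 = 34, R_n = min(1.2×34×10×450, 2.4×20×10×450) = 183.6 kN/bolt; interior L_c = 75 − 22 = 53, R_n = 216 kN/bolt. φR_n = 0.75 × (3×183.6 + 12×216) = 2357.1 kN.
Tension rupture (net): A_n = (247 − 3×24)×10 = 1750 mm² (U = 1.0, A_e = A_n). φR_n = 0.75 × 450 × 1750 = 590.6 kN.
Governing: min(1657.6, 2357.1, 590.6) = 590.6 kN → net-section rupture.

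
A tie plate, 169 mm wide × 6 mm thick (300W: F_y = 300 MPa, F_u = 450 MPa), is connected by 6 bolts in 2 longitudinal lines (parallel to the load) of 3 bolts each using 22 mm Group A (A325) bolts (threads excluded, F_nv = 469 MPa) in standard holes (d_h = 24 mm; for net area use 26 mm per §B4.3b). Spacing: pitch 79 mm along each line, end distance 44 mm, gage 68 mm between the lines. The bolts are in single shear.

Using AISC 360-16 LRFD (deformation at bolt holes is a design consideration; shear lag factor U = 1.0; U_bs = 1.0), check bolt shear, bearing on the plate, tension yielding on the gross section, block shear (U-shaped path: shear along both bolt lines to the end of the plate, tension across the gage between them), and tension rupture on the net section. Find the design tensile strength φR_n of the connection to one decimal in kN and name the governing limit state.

236.9 kN (net-section rupture governs)

Bolt shear: A_b = π(22)²/4 = 380.13 mm². φR_n = 0.75 × 469 × 380.13 × 6 × 1 = 802.3 kN.
Bearing (6 mm plate, F_u = 450 MPa): end bolts L_c = 44 − 24/2 = 32, R_n = min(1.2×32×6×450, 2.4×22×6×450) = 103.68 kN/bolt; interior L_c = 79 − 24 = 55, R_n = 142.56 kN/bolt. φR_n = 0.75 × (2×103.68 + 4×142.56) = 583.2 kN.
Tension yield (gross): A_g = 169×6 = 1014 mm². φR_n = 0.90 × 300 × 1014 = 273.8 kN.
Block shear: shear path 2×[44+2×79] = 2×202 mm, A_gv = 2424, A_nv = 2×(202 − 2.5×26)×6 = 1644 mm²; tension across gage: (68 − 1×26)×6 = 252 mm². R_n = min(0.6×450×1644, 0.6×300×2424) + 1.0×450×252 = min(443.88, 436.32) + 113.4 = 549.72 kN. φR_n = 0.75 × 549.72 = 412.3 kN.
Tension rupture (net): A_n = (169 − 2×26)×6 = 702 mm² (U = 1.0, A_e = A_n). φR_n = 0.75 × 450 × 702 = 236.9 kN.
Governing: min(802.3, 583.2, 273.8, 412.3, 236.9) = 236.9 kN → net-section rupture.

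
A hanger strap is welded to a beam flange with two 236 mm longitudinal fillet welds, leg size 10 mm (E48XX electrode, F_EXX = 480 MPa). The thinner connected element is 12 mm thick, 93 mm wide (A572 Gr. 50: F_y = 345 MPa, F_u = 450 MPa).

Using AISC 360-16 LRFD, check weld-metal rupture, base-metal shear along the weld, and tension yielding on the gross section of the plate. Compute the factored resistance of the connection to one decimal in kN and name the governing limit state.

346.5 kN (gross-section yield governs)

Weld metal: throat = 0.707×10 = 7.07 mm, L = 2×236 = 472 mm. φR_n = 0.75 × 0.6 × 480 × 7.07 × 472 = 720.8 kN.
Base metal shear (12 mm plate): yield φR_n = 1.0×0.6×345×12×472 = 1172.4 kN; rupture φR_n = 0.75×0.6×450×12×472 = 1147.0 kN; take 1147.0 kN (rupture).
Tension yield (gross): A_g = 93×12 = 1116 mm². φR_n = 0.90 × 345 × 1116 = 346.5 kN.
Governing: min(720.8, 1147.0, 346.5) = 346.5 kN → gross-section yield.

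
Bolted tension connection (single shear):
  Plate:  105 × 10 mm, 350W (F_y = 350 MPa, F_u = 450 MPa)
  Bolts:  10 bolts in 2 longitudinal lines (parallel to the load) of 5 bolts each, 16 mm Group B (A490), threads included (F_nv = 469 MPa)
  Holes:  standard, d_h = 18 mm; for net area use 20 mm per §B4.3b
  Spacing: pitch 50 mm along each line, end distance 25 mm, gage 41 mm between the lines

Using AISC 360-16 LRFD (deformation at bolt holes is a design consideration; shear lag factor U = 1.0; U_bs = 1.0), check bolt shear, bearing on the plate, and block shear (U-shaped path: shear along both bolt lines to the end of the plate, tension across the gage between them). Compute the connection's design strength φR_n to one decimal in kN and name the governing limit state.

617.6 kN (block shear governs)

Bolt shear: A_b = π(16)²/4 = 201.06 mm². φR_n = 0.75 × 469 × 201.06 × 10 × 1 = 707.2 kN.
Bearing (10 mm plate, F_u = 450 MPa): end bolts L_c = 25 − 18/2 = 16, R_n = min(1.2×16×10×450, 2.4×16×10×450) = 86.4 kN/bolt; interior L_c = 50 − 18 = 32, R_n = 172.8 kN/bolt. φR_n = 0.75 × (2×86.4 + 8×172.8) = 1166.4 kN.
Block shear: shear path 2×[25+4×50] = 2×225 mm, A_gv = 4500, A_nv = 2×(225 − 4.5×20)×10 = 2700 mm²; tension across gage: (41 − 1×20)×10 = 210 mm². R_n = min(0.6×450×2700, 0.6×350×4500) + 1.0×450×210 = min(729, 945) + 94.5 = 823.5 kN. φR_n = 0.75 × 823.5 = 617.6 kN.
Governing: min(707.2, 1166.4, 617.6) = 617.6 kN → block shear.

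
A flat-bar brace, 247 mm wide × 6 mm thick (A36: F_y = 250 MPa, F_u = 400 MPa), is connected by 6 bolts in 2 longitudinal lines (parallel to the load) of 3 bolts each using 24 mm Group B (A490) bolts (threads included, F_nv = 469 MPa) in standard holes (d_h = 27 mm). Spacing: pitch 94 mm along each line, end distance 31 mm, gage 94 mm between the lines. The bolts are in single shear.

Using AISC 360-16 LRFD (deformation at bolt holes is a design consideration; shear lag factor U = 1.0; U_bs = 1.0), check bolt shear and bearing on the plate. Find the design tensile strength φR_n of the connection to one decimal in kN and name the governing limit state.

490.3 kN (bearing governs)

Bolt shear: A_b = π(24)²/4 = 452.39 mm². φR_n = 0.75 × 469 × 452.39 × 6 × 1 = 954.8 kN.
Bearing (6 mm plate, F_u = 400 MPa): end bolts L_c = 31 − 27/2 = 17.5, R_n = min(1.2×17.5×6×400, 2.4×24×6×400) = 50.4 kN/bolt; interior L_c = 94 − 27 = 67, R_n = 138.24 kN/bolt. φR_n = 0.75 × (2×50.4 + 4×138.24) = 490.3 kN.
Governing: min(954.8, 490.3) = 490.3 kN → bearing.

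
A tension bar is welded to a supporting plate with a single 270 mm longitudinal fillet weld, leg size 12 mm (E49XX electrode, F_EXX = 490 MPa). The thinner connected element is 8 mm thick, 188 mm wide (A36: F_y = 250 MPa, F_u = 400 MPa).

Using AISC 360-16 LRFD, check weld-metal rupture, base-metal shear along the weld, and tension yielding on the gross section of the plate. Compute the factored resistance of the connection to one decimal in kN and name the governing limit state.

324.0 kN (base-metal shear governs)

Weld metal: throat = 0.707×12 = 8.484 mm, L = 270 mm. φR_n = 0.75 × 0.6 × 490 × 8.484 × 270 = 505.1 kN.
Base metal shear (8 mm plate): yield φR_n = 1.0×0.6×250×8×270 = 324.0 kN; rupture φR_n = 0.75×0.6×400×8×270 = 388.8 kN; take 324.0 kN (yield).
Tension yield (gross): A_g = 188×8 = 1504 mm². φR_n = 0.90 × 250 × 1504 = 338.4 kN.
Governing: min(505.1, 324.0, 338.4) = 324.0 kN → base-metal shear.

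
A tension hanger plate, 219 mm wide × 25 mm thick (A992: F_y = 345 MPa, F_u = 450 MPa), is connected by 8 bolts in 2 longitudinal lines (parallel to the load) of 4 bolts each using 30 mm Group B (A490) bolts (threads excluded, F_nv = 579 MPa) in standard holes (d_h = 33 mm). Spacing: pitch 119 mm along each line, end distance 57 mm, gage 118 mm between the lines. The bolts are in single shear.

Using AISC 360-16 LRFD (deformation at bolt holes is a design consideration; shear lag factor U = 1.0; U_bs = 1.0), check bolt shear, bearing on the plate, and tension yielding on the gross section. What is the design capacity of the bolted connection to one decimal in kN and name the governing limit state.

1700.0 kN (gross-section yield governs)

Bolt shear: A_b = π(30)²/4 = 706.86 mm². φR_n = 0.75 × 579 × 706.86 × 8 × 1 = 2455.6 kN.
Bearing (25 mm plate, F_u = 450 MPa): end bolts L_c = 57 − 33/2 = 40.5, R_n = min(1.2×40.5×25×450, 2.4×30×25×450) = 546.75 kN/bolt; interior L_c = 119 − 33 = 86, R_n = 810 kN/bolt. φR_n = 0.75 × (2×546.75 + 6×810) = 4465.1 kN.
Tension yield (gross): A_g = 219×25 = 5475 mm². φR_n = 0.90 × 345 × 5475 = 1700.0 kN.
Governing: min(2455.6, 4465.1, 1700.0) = 1700.0 kN → gross-section yield.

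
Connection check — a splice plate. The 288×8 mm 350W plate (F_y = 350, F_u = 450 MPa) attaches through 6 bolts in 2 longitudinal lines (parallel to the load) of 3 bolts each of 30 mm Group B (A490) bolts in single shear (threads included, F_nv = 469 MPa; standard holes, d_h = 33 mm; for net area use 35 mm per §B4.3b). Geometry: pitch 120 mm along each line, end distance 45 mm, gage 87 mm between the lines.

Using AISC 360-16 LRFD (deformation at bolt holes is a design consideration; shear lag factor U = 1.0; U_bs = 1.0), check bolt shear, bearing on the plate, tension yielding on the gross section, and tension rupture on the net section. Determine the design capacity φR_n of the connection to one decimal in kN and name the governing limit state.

588.6 kN (net-section rupture governs)

Bolt shear: A_b = π(30)²/4 = 706.86 mm². φR_n = 0.75 × 469 × 706.86 × 6 × 1 = 1491.8 kN.
Bearing (8 mm plate, F_u = 450 MPa): end bolts L_c = 45 − 33/2 = 28.5, R_n = min(1.2×28.5×8×450, 2.4×30×8×450) = 123.12 kN/bolt; interior L_c = 120 − 33 = 87, R_n = 259.2 kN/bolt. φR_n = 0.75 × (2×123.12 + 4×259.2) = 962.3 kN.
Tension yield (gross): A_g = 288×8 = 2304 mm². φR_n = 0.90 × 350 × 2304 = 725.8 kN.
Tension rupture (net): A_n = (288 − 2×35)×8 = 1744 mm² (U = 1.0, A_e = A_n). φR_n = 0.75 × 450 × 1744 = 588.6 kN.
Governing: min(1491.8, 962.3, 725.8, 588.6) = 588.6 kN → net-section rupture.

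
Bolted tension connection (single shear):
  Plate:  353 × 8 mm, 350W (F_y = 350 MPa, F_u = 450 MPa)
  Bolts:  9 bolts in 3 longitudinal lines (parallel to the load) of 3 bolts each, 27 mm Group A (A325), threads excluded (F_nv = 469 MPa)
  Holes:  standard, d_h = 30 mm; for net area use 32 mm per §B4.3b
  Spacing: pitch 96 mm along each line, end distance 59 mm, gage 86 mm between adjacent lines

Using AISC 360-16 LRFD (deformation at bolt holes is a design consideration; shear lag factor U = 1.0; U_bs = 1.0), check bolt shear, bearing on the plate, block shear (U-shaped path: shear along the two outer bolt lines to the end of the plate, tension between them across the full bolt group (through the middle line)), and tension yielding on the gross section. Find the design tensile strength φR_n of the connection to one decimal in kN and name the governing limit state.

845.6 kN (block shear governs)

Bolt shear: A_b = π(27)²/4 = 572.56 mm². φR_n = 0.75 × 469 × 572.56 × 9 × 1 = 1812.6 kN.
Bearing (8 mm plate, F_u = 450 MPa): end bolts L_c = 59 − 30/2 = 44, R_n = min(1.2×44×8×450, 2.4×27×8×450) = 190.08 kN/bolt; interior L_c = 96 − 30 = 66, R_n = 233.28 kN/bolt. φR_n = 0.75 × (3×190.08 + 6×233.28) = 1477.4 kN.
Block shear: shear path 2×[59+2×96] = 2×251 mm, A_gv = 4016, A_nv = 2×(251 − 2.5×32)×8 = 2736 mm²; tension across gage: (172 − 2×32)×8 = 864 mm². R_n = min(0.6×450×2736, 0.6×350×4016) + 1.0×450×864 = min(738.72, 843.36) + 388.8 = 1127.5 kN. φR_n = 0.75 × 1127.5 = 845.6 kN.
Tension yield (gross): A_g = 353×8 = 2824 mm². φR_n = 0.90 × 350 × 2824 = 889.6 kN.
Governing: min(1812.6, 1477.4, 845.6, 889.6) = 845.6 kN → block shear.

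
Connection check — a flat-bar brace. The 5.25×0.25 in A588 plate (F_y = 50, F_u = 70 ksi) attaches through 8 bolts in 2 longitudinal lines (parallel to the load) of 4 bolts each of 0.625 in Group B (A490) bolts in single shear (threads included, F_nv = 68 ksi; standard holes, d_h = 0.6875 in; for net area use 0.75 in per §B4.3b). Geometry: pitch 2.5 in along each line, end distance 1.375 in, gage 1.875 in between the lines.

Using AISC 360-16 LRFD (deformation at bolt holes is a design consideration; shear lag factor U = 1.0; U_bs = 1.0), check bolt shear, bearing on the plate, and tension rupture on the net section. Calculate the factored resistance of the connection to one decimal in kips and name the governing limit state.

Bolt shear: A_b = π(0.625)²/4 = 0.3068 in². φR_n = 0.75 × 68 × 0.3068 × 8 × 1 = 125.2 kips.
Bearing (0.25 in plate, F_u = 70 ksi): end bolts L_c = 1.375 − 0.6875/2 = 1.03125, R_n = min(1.2×1.03125×0.25×70, 2.4×0.625×0.25×70) = 21.656 kips/bolt; interior L_c = 2.5 − 0.6875 = 1.8125, R_n = 26.25 kips/bolt. φR_n = 0.75 × (2×21.656 + 6×26.25) = 150.6 kips.
Tension rupture (net): A_n = (5.25 − 2×0.75)×0.25 = 0.9375 in² (U = 1.0, A_e = A_n). φR_n = 0.75 × 70 × 0.9375 = 49.2 kips.
Governing: min(125.2, 150.6, 49.2) = 49.2 kips → net-section rupture.

49.2 kips (net-section rupture governs)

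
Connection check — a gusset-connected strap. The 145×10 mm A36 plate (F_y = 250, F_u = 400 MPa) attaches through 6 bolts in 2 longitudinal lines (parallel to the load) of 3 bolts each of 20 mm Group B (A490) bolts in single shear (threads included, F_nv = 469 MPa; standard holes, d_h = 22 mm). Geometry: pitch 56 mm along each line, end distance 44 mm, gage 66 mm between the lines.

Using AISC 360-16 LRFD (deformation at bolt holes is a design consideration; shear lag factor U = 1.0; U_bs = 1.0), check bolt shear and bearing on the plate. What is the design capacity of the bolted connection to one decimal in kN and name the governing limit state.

663.0 kN (bolt shear governs)

Bolt shear: A_b = π(20)²/4 = 314.16 mm². φR_n = 0.75 × 469 × 314.16 × 6 × 1 = 663.0 kN.
Bearing (10 mm plate, F_u = 400 MPa): end bolts L_c = 44 − 22/2 = 33, R_n = min(1.2×33×10×400, 2.4×20×10×400) = 158.4 kN/bolt; interior L_c = 56 − 22 = 34, R_n = 163.2 kN/bolt. φR_n = 0.75 × (2×158.4 + 4×163.2) = 727.2 kN.
Governing: min(663.0, 727.2) = 663.0 kN → bolt shear.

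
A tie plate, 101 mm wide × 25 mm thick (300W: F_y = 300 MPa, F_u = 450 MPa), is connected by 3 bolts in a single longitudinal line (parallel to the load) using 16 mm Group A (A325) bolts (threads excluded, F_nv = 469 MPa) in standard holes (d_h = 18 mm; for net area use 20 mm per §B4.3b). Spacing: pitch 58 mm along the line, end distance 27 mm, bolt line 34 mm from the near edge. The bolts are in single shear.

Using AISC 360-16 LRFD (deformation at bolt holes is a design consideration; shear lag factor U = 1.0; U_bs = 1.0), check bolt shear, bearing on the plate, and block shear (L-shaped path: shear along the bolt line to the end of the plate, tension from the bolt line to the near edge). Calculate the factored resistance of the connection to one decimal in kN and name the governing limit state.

Bolt shear: A_b = π(16)²/4 = 201.06 mm². φR_n = 0.75 × 469 × 201.06 × 3 × 1 = 212.2 kN.
Bearing (25 mm plate, F_u = 450 MPa): end bolts L_c = 27 − 18/2 = 18, R_n = min(1.2×18×25×450, 2.4×16×25×450) = 243 kN/bolt; interior L_c = 58 − 18 = 40, R_n = 432 kN/bolt. φR_n = 0.75 × (1×243 + 2×432) = 830.3 kN.
Block shear: shear path 1×[27+2×58] = 1×143 mm, A_gv = 3575, A_nv = 1×(143 − 2.5×20)×25 = 2325 mm²; tension to near edge: (34 − 0.5×20)×25 = 600 mm². R_n = min(0.6×450×2325, 0.6×300×3575) + 1.0×450×600 = min(627.75, 643.5) + 270 = 897.75 kN. φR_n = 0.75 × 897.75 = 673.3 kN.
Governing: min(212.2, 830.3, 673.3) = 212.2 kN → bolt shear.

212.2 kN (bolt shear governs)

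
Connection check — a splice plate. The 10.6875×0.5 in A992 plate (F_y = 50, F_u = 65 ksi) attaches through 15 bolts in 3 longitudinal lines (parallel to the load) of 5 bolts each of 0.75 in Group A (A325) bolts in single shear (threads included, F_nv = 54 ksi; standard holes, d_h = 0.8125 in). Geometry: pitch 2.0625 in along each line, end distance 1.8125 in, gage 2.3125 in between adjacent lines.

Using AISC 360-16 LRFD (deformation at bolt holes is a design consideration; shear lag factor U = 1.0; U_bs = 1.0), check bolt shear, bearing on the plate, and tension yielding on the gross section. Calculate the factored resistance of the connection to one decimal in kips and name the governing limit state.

240.5 kips (gross-section yield governs)

Bolt shear: A_b = π(0.75)²/4 = 0.44179 in². φR_n = 0.75 × 54 × 0.44179 × 15 × 1 = 268.4 kips.
Bearing (0.5 in plate, F_u = 65 ksi): end bolts L_c = 1.8125 − 0.8125/2 = 1.40625, R_n = min(1.2×1.40625×0.5×65, 2.4×0.75×0.5×65) = 54.844 kips/bolt; interior L_c = 2.0625 − 0.8125 = 1.25, R_n = 48.75 kips/bolt. φR_n = 0.75 × (3×54.844 + 12×48.75) = 562.1 kips.
Tension yield (gross): A_g = 10.6875×0.5 = 5.3438 in². φR_n = 0.90 × 50 × 5.3438 = 240.5 kips.
Governing: min(268.4, 562.1, 240.5) = 240.5 kips → gross-section yield.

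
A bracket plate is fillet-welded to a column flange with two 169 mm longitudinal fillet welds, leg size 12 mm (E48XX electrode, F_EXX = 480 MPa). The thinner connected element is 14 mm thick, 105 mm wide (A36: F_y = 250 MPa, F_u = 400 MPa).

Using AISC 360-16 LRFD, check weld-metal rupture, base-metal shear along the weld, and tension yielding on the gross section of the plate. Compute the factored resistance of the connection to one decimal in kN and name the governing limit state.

Weld metal: throat = 0.707×12 = 8.484 mm, L = 2×169 = 338 mm. φR_n = 0.75 × 0.6 × 480 × 8.484 × 338 = 619.4 kN.
Base metal shear (14 mm plate): yield φR_n = 1.0×0.6×250×14×338 = 709.8 kN; rupture φR_n = 0.75×0.6×400×14×338 = 851.8 kN; take 709.8 kN (yield).
Tension yield (gross): A_g = 105×14 = 1470 mm². φR_n = 0.90 × 250 × 1470 = 330.8 kN.
Governing: min(619.4, 709.8, 330.8) = 330.8 kN → gross-section yield.

330.8 kN (gross-section yield governs)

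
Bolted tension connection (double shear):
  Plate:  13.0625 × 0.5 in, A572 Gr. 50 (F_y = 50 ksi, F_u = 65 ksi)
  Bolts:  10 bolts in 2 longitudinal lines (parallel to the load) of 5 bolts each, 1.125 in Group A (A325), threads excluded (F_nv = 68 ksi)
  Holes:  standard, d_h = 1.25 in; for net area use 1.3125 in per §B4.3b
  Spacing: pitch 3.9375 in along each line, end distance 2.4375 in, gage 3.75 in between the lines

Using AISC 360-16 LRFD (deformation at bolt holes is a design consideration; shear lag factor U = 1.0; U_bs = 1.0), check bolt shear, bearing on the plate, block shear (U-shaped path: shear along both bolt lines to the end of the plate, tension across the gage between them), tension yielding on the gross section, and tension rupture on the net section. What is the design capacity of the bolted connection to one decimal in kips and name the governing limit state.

254.4 kips (net-section rupture governs)

Bolt shear: A_b = π(1.125)²/4 = 0.99402 in². φR_n = 0.75 × 68 × 0.99402 × 10 × 2 = 1013.9 kips.
Bearing (0.5 in plate, F_u = 65 ksi): end bolts L_c = 2.4375 − 1.25/2 = 1.8125, R_n = min(1.2×1.8125×0.5×65, 2.4×1.125×0.5×65) = 70.688 kips/bolt; interior L_c = 3.9375 − 1.25 = 2.6875, R_n = 87.75 kips/bolt. φR_n = 0.75 × (2×70.688 + 8×87.75) = 632.5 kips.
Block shear: shear path 2×[2.4375+4×3.9375] = 2×18.1875 in, A_gv = 18.188, A_nv = 2×(18.1875 − 4.5×1.3125)×0.5 = 12.281 in²; tension across gage: (3.75 − 1×1.3125)×0.5 = 1.2188 in². R_n = min(0.6×65×12.281, 0.6×50×18.188) + 1.0×65×1.2188 = min(478.96, 545.64) + 79.222 = 558.18 kips. φR_n = 0.75 × 558.18 = 418.6 kips.
Tension yield (gross): A_g = 13.0625×0.5 = 6.5313 in². φR_n = 0.90 × 50 × 6.5313 = 293.9 kips.
Tension rupture (net): A_n = (13.0625 − 2×1.3125)×0.5 = 5.2188 in² (U = 1.0, A_e = A_n). φR_n = 0.75 × 65 × 5.2188 = 254.4 kips.
Governing: min(1013.9, 632.5, 418.6, 293.9, 254.4) = 254.4 kips → net-section rupture.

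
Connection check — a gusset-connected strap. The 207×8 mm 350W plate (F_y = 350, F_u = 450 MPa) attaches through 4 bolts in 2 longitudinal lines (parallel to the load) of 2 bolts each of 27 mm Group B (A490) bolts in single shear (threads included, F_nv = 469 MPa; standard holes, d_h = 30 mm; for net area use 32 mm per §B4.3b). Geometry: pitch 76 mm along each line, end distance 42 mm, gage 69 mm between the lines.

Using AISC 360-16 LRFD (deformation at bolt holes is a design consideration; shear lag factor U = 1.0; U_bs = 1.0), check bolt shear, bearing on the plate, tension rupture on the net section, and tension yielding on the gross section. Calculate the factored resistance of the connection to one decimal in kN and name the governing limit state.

386.1 kN (net-section rupture governs)

Bolt shear: A_b = π(27)²/4 = 572.56 mm². φR_n = 0.75 × 469 × 572.56 × 4 × 1 = 805.6 kN.
Bearing (8 mm plate, F_u = 450 MPa): end bolts L_c = 42 − 30/2 = 27, R_n = min(1.2×27×8×450, 2.4×27×8×450) = 116.64 kN/bolt; interior L_c = 76 − 30 = 46, R_n = 198.72 kN/bolt. φR_n = 0.75 × (2×116.64 + 2×198.72) = 473.0 kN.
Tension rupture (net): A_n = (207 − 2×32)×8 = 1144 mm² (U = 1.0, A_e = A_n). φR_n = 0.75 × 450 × 1144 = 386.1 kN.
Tension yield (gross): A_g = 207×8 = 1656 mm². φR_n = 0.90 × 350 × 1656 = 521.6 kN.
Governing: min(805.6, 473.0, 386.1, 521.6) = 386.1 kN → net-section rupture.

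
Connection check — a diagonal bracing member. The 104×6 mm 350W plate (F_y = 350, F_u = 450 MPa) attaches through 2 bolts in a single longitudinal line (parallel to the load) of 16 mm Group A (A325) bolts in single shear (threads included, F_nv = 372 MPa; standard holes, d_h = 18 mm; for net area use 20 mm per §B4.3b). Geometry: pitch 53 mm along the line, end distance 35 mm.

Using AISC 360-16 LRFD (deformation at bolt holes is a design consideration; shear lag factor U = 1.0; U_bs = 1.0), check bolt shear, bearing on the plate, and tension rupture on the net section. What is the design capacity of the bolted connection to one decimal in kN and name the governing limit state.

112.2 kN (bolt shear governs)

Bolt shear: A_b = π(16)²/4 = 201.06 mm². φR_n = 0.75 × 372 × 201.06 × 2 × 1 = 112.2 kN.
Bearing (6 mm plate, F_u = 450 MPa): end bolts L_c = 35 − 18/2 = 26, R_n = min(1.2×26×6×450, 2.4×16×6×450) = 84.24 kN/bolt; interior L_c = 53 − 18 = 35, R_n = 103.68 kN/bolt. φR_n = 0.75 × (1×84.24 + 1×103.68) = 140.9 kN.
Tension rupture (net): A_n = (104 − 1×20)×6 = 504 mm² (U = 1.0, A_e = A_n). φR_n = 0.75 × 450 × 504 = 170.1 kN.
Governing: min(112.2, 140.9, 170.1) = 112.2 kN → bolt shear.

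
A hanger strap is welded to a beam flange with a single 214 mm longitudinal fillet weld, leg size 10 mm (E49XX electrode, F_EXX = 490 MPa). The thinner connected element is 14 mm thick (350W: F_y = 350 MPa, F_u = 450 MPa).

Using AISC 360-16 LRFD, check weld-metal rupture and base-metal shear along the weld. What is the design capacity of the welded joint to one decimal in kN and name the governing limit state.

Weld metal: throat = 0.707×10 = 7.07 mm, L = 214 mm. φR_n = 0.75 × 0.6 × 490 × 7.07 × 214 = 333.6 kN.
Base metal shear (14 mm plate): yield φR_n = 1.0×0.6×350×14×214 = 629.2 kN; rupture φR_n = 0.75×0.6×450×14×214 = 606.7 kN; take 606.7 kN (rupture).
Governing: min(333.6, 606.7) = 333.6 kN → weld metal.

333.6 kN (weld metal governs)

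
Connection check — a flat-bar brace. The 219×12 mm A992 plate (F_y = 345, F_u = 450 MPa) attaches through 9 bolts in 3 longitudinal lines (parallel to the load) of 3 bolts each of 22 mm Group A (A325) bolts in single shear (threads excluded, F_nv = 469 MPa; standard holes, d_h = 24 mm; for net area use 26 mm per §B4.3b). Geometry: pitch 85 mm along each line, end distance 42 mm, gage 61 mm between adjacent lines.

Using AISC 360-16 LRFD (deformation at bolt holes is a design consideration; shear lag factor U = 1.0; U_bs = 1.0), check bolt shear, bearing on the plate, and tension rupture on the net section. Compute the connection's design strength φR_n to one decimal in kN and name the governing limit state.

571.1 kN (net-section rupture governs)

Bolt shear: A_b = π(22)²/4 = 380.13 mm². φR_n = 0.75 × 469 × 380.13 × 9 × 1 = 1203.4 kN.
Bearing (12 mm plate, F_u = 450 MPa): end bolts L_c = 42 − 24/2 = 30, R_n = min(1.2×30×12×450, 2.4×22×12×450) = 194.4 kN/bolt; interior L_c = 85 − 24 = 61, R_n = 285.12 kN/bolt. φR_n = 0.75 × (3×194.4 + 6×285.12) = 1720.4 kN.
Tension rupture (net): A_n = (219 − 3×26)×12 = 1692 mm² (U = 1.0, A_e = A_n). φR_n = 0.75 × 450 × 1692 = 571.1 kN.
Governing: min(1203.4, 1720.4, 571.1) = 571.1 kN → net-section rupture.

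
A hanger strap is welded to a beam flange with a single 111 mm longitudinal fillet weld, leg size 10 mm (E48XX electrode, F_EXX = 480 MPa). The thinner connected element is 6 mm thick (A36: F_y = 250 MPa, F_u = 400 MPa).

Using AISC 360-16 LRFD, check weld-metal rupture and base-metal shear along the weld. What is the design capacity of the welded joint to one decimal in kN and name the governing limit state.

99.9 kN (base-metal shear governs)

Weld metal: throat = 0.707×10 = 7.07 mm, L = 111 mm. φR_n = 0.75 × 0.6 × 480 × 7.07 × 111 = 169.5 kN.
Base metal shear (6 mm plate): yield φR_n = 1.0×0.6×250×6×111 = 99.9 kN; rupture φR_n = 0.75×0.6×400×6×111 = 119.9 kN; take 99.9 kN (yield).
Governing: min(169.5, 99.9) = 99.9 kN → base-metal shear.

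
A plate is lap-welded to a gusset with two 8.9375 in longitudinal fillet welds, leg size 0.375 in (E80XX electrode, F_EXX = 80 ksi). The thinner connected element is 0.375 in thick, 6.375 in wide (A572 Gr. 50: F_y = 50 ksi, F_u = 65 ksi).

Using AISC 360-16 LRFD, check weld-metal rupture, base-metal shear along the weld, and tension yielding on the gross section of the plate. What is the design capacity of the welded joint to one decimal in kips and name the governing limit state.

107.6 kips (gross-section yield governs)

Weld metal: throat = 0.707×0.375 = 0.26513 in, L = 2×8.9375 = 17.875 in. φR_n = 0.75 × 0.6 × 80 × 0.26513 × 17.875 = 170.6 kips.
Base metal shear (0.375 in plate): yield φR_n = 1.0×0.6×50×0.375×17.875 = 201.1 kips; rupture φR_n = 0.75×0.6×65×0.375×17.875 = 196.1 kips; take 196.1 kips (rupture).
Tension yield (gross): A_g = 6.375×0.375 = 2.3906 in². φR_n = 0.90 × 50 × 2.3906 = 107.6 kips.
Governing: min(170.6, 196.1, 107.6) = 107.6 kips → gross-section yield.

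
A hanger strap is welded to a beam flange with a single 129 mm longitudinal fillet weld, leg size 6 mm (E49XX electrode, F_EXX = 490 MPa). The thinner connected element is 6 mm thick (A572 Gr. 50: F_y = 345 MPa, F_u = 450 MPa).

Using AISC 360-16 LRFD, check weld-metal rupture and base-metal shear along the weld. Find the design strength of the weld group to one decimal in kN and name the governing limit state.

120.7 kN (weld metal governs)

Weld metal: throat = 0.707×6 = 4.242 mm, L = 129 mm. φR_n = 0.75 × 0.6 × 490 × 4.242 × 129 = 120.7 kN.
Base metal shear (6 mm plate): yield φR_n = 1.0×0.6×345×6×129 = 160.2 kN; rupture φR_n = 0.75×0.6×450×6×129 = 156.7 kN; take 156.7 kN (rupture).
Governing: min(120.7, 156.7) = 120.7 kN → weld metal.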